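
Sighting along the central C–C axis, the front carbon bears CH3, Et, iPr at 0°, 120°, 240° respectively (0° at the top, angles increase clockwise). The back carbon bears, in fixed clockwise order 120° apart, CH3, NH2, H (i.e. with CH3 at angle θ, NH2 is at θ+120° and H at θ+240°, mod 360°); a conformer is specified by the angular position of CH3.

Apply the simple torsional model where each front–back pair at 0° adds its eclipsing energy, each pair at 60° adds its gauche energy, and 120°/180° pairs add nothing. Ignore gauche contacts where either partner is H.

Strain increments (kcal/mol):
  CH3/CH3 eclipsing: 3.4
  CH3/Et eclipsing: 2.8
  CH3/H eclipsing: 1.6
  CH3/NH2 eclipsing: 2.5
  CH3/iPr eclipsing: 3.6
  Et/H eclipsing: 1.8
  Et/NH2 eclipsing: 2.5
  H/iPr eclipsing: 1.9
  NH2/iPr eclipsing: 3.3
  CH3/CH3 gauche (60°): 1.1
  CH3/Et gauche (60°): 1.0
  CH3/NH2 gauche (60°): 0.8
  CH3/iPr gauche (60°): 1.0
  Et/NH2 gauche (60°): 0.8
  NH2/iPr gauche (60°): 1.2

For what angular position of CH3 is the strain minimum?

300°

CH3 at 0° (eclipsed): CH3(0°)/CH3(0°) eclipsed 3.4; Et(120°)/NH2(120°) eclipsed 2.5; iPr(240°)/H(240°) eclipsed 1.9 → 7.8 kcal/mol.
CH3 at 60° (staggered): CH3(0°)/CH3(60°) gauche 1.1; Et(120°)/CH3(60°) gauche 1.0; Et(120°)/NH2(180°) gauche 0.8; iPr(240°)/NH2(180°) gauche 1.2 → 4.1 kcal/mol.
CH3 at 120° (eclipsed): CH3(0°)/H(0°) eclipsed 1.6; Et(120°)/CH3(120°) eclipsed 2.8; iPr(240°)/NH2(240°) eclipsed 3.3 → 7.7 kcal/mol.
CH3 at 180° (staggered): CH3(0°)/NH2(300°) gauche 0.8; Et(120°)/CH3(180°) gauche 1.0; iPr(240°)/CH3(180°) gauche 1.0; iPr(240°)/NH2(300°) gauche 1.2 → 4.0 kcal/mol.
CH3 at 240° (eclipsed): CH3(0°)/NH2(0°) eclipsed 2.5; Et(120°)/H(120°) eclipsed 1.8; iPr(240°)/CH3(240°) eclipsed 3.6 → 7.9 kcal/mol.
CH3 at 300° (staggered): CH3(0°)/CH3(300°) gauche 1.1; CH3(0°)/NH2(60°) gauche 0.8; Et(120°)/NH2(60°) gauche 0.8; iPr(240°)/CH3(300°) gauche 1.0 → 3.7 kcal/mol.
The minimum (3.7 kcal/mol) occurs with CH3 at 300°.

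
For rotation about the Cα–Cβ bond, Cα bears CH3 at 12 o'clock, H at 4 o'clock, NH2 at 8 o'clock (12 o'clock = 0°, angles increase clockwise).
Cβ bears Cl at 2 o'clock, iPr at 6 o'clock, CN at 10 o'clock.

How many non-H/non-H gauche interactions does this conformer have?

Non-H gauche pairs: CH3(0°)/Cl(60°); CH3(0°)/CN(300°); NH2(240°)/iPr(180°); NH2(240°)/CN(300°) — 4 interactions.

4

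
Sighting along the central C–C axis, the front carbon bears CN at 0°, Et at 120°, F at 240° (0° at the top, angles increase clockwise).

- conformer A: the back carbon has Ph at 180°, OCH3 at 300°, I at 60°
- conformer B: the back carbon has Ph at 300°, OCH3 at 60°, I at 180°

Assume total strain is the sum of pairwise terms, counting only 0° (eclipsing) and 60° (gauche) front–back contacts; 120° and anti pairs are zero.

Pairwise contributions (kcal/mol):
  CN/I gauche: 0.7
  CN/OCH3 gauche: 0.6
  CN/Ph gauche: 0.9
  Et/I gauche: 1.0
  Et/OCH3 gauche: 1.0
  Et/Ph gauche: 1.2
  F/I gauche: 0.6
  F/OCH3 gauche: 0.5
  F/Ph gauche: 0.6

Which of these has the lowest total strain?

A

A (staggered): CN–OCH3 gauche, CN–I gauche, Et–Ph gauche, Et–I gauche, F–Ph gauche, F–OCH3 gauche; 0.6 + 0.7 + 1.2 + 1.0 + 0.6 + 0.5 = 4.6 kcal/mol.
B (staggered): CN–Ph gauche, CN–OCH3 gauche, Et–OCH3 gauche, Et–I gauche, F–Ph gauche, F–I gauche; 0.9 + 0.6 + 1.0 + 1.0 + 0.6 + 0.6 = 4.7 kcal/mol.
A has the lowest total (4.6 kcal/mol).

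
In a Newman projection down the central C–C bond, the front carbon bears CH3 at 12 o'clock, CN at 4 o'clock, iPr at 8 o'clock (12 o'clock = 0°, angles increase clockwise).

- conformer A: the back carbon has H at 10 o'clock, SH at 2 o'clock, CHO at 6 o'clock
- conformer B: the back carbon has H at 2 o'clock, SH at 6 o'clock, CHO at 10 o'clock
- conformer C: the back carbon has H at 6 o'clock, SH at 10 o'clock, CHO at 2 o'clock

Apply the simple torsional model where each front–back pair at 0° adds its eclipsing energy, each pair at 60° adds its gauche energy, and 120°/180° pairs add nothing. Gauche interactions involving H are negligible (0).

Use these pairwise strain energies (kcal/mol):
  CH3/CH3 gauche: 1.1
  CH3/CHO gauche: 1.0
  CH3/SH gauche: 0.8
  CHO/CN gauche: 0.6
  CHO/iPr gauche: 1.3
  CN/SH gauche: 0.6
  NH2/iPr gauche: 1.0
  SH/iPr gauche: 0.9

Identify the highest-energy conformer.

A (staggered): CH3(0°)/SH(60°) gauche 0.8; CN(120°)/SH(60°) gauche 0.6; CN(120°)/CHO(180°) gauche 0.6; iPr(240°)/CHO(180°) gauche 1.3 → 3.3 kcal/mol.
B (staggered): CH3(0°)/CHO(300°) gauche 1.0; CN(120°)/SH(180°) gauche 0.6; iPr(240°)/SH(180°) gauche 0.9; iPr(240°)/CHO(300°) gauche 1.3 → 3.8 kcal/mol.
C (staggered): CH3(0°)/SH(300°) gauche 0.8; CH3(0°)/CHO(60°) gauche 1.0; CN(120°)/CHO(60°) gauche 0.6; iPr(240°)/SH(300°) gauche 0.9 → 3.3 kcal/mol.
B has the highest total (3.8 kcal/mol).

B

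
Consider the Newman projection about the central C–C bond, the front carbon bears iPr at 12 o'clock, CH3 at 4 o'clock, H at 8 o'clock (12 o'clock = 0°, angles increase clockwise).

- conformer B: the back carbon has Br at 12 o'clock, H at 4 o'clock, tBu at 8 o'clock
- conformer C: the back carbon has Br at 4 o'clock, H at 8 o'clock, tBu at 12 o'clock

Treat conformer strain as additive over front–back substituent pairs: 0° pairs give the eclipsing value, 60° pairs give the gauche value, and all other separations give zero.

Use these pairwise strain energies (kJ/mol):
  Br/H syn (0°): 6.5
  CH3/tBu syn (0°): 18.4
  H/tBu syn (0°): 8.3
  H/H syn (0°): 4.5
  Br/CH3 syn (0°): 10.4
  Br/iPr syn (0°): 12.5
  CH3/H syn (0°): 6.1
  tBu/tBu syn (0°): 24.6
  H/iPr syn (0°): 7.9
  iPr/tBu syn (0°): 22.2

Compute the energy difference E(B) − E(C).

-10.2 kJ/mol

B (eclipsed): iPr–Br eclipsed, CH3–H eclipsed, H–tBu eclipsed; 12.5 + 6.1 + 8.3 = 26.9 kJ/mol.
C (eclipsed): iPr–tBu eclipsed, CH3–Br eclipsed, H–H eclipsed; 22.2 + 10.4 + 4.5 = 37.1 kJ/mol.
E(B) − E(C) = 26.9 − 37.1 = -10.2 kJ/mol.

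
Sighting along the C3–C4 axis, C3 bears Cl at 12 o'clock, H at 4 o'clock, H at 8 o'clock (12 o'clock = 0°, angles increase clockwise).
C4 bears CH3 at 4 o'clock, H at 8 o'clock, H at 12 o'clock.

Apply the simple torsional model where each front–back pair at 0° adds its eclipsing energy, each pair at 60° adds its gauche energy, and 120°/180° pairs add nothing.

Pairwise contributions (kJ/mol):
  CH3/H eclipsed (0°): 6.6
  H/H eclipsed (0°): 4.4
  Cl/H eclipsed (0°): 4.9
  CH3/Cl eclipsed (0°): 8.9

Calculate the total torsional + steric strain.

This conformer (eclipsed): Cl–H eclipsed, H–CH3 eclipsed, H–H eclipsed; 4.9 + 6.6 + 4.4 = 15.9 kJ/mol.

15.9 kJ/mol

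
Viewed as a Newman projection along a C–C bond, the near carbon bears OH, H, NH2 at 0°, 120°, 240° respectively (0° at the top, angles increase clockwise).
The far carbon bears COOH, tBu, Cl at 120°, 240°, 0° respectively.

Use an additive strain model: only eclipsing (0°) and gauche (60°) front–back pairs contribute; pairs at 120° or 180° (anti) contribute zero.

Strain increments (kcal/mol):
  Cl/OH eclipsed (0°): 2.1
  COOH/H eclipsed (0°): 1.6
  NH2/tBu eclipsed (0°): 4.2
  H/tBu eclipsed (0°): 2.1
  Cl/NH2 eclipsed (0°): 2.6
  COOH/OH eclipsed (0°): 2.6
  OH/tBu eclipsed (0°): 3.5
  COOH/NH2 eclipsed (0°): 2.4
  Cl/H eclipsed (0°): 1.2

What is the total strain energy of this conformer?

This conformer is eclipsed. OH at 0° is eclipsed with Cl at 0° (2.1); H at 120° is eclipsed with COOH at 120° (1.6); NH2 at 240° is eclipsed with tBu at 240° (4.2). Total 7.9 kcal/mol.

7.9 kcal/mol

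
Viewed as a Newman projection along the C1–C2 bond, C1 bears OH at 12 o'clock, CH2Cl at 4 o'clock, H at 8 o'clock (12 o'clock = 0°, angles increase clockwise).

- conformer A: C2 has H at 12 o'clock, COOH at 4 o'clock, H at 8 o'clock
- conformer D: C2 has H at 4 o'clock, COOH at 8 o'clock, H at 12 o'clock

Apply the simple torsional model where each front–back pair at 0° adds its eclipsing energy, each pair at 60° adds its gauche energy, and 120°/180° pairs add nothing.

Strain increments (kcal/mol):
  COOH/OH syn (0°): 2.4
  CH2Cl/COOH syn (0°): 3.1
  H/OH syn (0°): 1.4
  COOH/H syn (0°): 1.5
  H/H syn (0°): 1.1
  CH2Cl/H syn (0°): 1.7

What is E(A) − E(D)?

+1.0 kcal/mol

A is eclipsed. OH at 0° is eclipsed with H at 0° (1.4); CH2Cl at 120° is eclipsed with COOH at 120° (3.1); H at 240° is eclipsed with H at 240° (1.1). Total 5.6 kcal/mol.
D is eclipsed. OH at 0° is eclipsed with H at 0° (1.4); CH2Cl at 120° is eclipsed with H at 120° (1.7); H at 240° is eclipsed with COOH at 240° (1.5). Total 4.6 kcal/mol.
E(A) − E(D) = 5.6 − 4.6 = +1.0 kcal/mol.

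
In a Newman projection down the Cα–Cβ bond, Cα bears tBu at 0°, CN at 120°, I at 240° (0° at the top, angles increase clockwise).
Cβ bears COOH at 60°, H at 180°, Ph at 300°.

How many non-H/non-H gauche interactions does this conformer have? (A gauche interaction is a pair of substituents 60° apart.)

4

Non-H gauche pairs: tBu(0°)/COOH(60°); tBu(0°)/Ph(300°); CN(120°)/COOH(60°); I(240°)/Ph(300°) — 4 interactions.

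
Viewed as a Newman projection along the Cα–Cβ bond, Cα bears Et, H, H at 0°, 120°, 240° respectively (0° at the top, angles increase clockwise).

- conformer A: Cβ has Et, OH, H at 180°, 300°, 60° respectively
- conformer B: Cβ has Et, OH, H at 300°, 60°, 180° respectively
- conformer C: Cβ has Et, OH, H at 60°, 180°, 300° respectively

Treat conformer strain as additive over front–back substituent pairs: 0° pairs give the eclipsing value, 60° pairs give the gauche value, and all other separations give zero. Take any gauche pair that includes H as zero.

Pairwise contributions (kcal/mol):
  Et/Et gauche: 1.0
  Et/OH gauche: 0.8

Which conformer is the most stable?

A

A is staggered. Et at 0° is gauche with OH at 300° (0.8). Total 0.8 kcal/mol.
B is staggered. Et at 0° is gauche with Et at 300° (1.0); Et at 0° is gauche with OH at 60° (0.8). Total 1.8 kcal/mol.
C is staggered. Et at 0° is gauche with Et at 60° (1.0). Total 1.0 kcal/mol.
A has the lowest total (0.8 kcal/mol).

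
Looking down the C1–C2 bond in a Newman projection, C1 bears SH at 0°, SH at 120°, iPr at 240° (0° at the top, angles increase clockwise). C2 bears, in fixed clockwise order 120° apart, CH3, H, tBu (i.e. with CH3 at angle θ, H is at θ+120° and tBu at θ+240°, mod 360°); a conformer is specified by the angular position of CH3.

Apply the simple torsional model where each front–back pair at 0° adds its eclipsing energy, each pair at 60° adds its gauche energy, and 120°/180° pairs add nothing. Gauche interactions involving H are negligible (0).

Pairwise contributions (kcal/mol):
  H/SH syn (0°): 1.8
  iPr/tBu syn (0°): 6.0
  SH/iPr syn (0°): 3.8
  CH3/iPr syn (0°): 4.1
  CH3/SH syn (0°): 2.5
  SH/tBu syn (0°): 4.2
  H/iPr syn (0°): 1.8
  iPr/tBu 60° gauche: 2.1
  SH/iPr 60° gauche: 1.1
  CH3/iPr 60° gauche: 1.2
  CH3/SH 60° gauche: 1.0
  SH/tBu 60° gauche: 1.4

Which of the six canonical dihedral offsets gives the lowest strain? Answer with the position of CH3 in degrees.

180°

CH3 at 0° (eclipsed): SH(0°)/CH3(0°) eclipsed 2.5; SH(120°)/H(120°) eclipsed 1.8; iPr(240°)/tBu(240°) eclipsed 6.0 → 10.3 kcal/mol.
CH3 at 60° (staggered): SH(0°)/CH3(60°) gauche 1.0; SH(0°)/tBu(300°) gauche 1.4; SH(120°)/CH3(60°) gauche 1.0; iPr(240°)/tBu(300°) gauche 2.1 → 5.5 kcal/mol.
CH3 at 120° (eclipsed): SH(0°)/tBu(0°) eclipsed 4.2; SH(120°)/CH3(120°) eclipsed 2.5; iPr(240°)/H(240°) eclipsed 1.8 → 8.5 kcal/mol.
CH3 at 180° (staggered): SH(0°)/tBu(60°) gauche 1.4; SH(120°)/CH3(180°) gauche 1.0; SH(120°)/tBu(60°) gauche 1.4; iPr(240°)/CH3(180°) gauche 1.2 → 5.0 kcal/mol.
CH3 at 240° (eclipsed): SH(0°)/H(0°) eclipsed 1.8; SH(120°)/tBu(120°) eclipsed 4.2; iPr(240°)/CH3(240°) eclipsed 4.1 → 10.1 kcal/mol.
CH3 at 300° (staggered): SH(0°)/CH3(300°) gauche 1.0; SH(120°)/tBu(180°) gauche 1.4; iPr(240°)/CH3(300°) gauche 1.2; iPr(240°)/tBu(180°) gauche 2.1 → 5.7 kcal/mol.
The minimum (5.0 kcal/mol) occurs with CH3 at 180°.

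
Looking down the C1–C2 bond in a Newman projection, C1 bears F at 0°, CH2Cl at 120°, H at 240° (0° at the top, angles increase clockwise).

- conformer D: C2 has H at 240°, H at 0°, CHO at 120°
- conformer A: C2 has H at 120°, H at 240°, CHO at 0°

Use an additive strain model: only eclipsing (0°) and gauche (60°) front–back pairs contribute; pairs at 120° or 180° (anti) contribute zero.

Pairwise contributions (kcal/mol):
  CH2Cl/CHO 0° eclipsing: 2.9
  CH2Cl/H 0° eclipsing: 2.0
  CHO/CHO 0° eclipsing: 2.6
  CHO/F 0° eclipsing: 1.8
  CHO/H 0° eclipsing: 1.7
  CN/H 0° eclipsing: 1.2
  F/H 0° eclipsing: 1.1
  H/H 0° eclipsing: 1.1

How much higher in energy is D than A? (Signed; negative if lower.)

+0.2 kcal/mol

D (eclipsed): F–H eclipsed, CH2Cl–CHO eclipsed, H–H eclipsed; 1.1 + 2.9 + 1.1 = 5.1 kcal/mol.
A (eclipsed): F–CHO eclipsed, CH2Cl–H eclipsed, H–H eclipsed; 1.8 + 2.0 + 1.1 = 4.9 kcal/mol.
E(D) − E(A) = 5.1 − 4.9 = +0.2 kcal/mol.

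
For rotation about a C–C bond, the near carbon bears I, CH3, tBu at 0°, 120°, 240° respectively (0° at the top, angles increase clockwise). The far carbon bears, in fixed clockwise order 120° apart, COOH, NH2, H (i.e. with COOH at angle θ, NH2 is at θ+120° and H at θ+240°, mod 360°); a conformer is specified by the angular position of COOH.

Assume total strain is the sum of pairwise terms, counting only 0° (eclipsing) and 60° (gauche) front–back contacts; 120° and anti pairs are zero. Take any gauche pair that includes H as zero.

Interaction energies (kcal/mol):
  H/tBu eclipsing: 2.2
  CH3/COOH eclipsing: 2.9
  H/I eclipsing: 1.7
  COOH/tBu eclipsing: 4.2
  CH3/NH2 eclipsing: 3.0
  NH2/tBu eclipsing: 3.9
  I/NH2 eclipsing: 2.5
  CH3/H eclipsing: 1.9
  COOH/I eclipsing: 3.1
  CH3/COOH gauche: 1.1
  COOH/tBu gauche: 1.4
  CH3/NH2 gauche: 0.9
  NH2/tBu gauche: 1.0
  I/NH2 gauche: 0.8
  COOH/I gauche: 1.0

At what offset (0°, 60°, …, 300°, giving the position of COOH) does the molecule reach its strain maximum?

240°

COOH at 0° (eclipsed): I–COOH eclipsed, CH3–NH2 eclipsed, tBu–H eclipsed; 3.1 + 3.0 + 2.2 = 8.3 kcal/mol.
COOH at 60° (staggered): I–COOH gauche, CH3–COOH gauche, CH3–NH2 gauche, tBu–NH2 gauche; 1.0 + 1.1 + 0.9 + 1.0 = 4.0 kcal/mol.
COOH at 120° (eclipsed): I–H eclipsed, CH3–COOH eclipsed, tBu–NH2 eclipsed; 1.7 + 2.9 + 3.9 = 8.5 kcal/mol.
COOH at 180° (staggered): I–NH2 gauche, CH3–COOH gauche, tBu–COOH gauche, tBu–NH2 gauche; 0.8 + 1.1 + 1.4 + 1.0 = 4.3 kcal/mol.
COOH at 240° (eclipsed): I–NH2 eclipsed, CH3–H eclipsed, tBu–COOH eclipsed; 2.5 + 1.9 + 4.2 = 8.6 kcal/mol.
COOH at 300° (staggered): I–COOH gauche, I–NH2 gauche, CH3–NH2 gauche, tBu–COOH gauche; 1.0 + 0.8 + 0.9 + 1.4 = 4.1 kcal/mol.
The maximum (8.6 kcal/mol) occurs with COOH at 240°.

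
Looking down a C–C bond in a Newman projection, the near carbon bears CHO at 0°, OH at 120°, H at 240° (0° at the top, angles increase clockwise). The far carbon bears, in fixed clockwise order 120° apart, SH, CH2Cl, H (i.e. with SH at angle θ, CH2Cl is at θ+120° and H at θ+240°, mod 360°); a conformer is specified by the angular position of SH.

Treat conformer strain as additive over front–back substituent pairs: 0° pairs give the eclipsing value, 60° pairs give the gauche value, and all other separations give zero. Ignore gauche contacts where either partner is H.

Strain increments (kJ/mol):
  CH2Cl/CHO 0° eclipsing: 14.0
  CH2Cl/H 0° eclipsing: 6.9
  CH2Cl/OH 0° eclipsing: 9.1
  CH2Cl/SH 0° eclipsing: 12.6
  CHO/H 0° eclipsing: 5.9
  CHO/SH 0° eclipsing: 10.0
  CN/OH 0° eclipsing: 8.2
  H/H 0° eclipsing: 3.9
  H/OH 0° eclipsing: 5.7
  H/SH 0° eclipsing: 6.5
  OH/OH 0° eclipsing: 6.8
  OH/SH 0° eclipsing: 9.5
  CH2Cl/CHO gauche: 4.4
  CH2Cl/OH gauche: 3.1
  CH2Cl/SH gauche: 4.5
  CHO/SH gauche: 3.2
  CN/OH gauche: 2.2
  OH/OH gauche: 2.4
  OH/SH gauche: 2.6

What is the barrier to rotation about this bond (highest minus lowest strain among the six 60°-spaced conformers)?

SH at 0° (eclipsed): CHO(0°)/SH(0°) eclipsed 10.0; OH(120°)/CH2Cl(120°) eclipsed 9.1; H(240°)/H(240°) eclipsed 3.9 → 23.0 kJ/mol.
SH at 60° (staggered): CHO(0°)/SH(60°) gauche 3.2; OH(120°)/SH(60°) gauche 2.6; OH(120°)/CH2Cl(180°) gauche 3.1 → 8.9 kJ/mol.
SH at 120° (eclipsed): CHO(0°)/H(0°) eclipsed 5.9; OH(120°)/SH(120°) eclipsed 9.5; H(240°)/CH2Cl(240°) eclipsed 6.9 → 22.3 kJ/mol.
SH at 180° (staggered): CHO(0°)/CH2Cl(300°) gauche 4.4; OH(120°)/SH(180°) gauche 2.6 → 7.0 kJ/mol.
SH at 240° (eclipsed): CHO(0°)/CH2Cl(0°) eclipsed 14.0; OH(120°)/H(120°) eclipsed 5.7; H(240°)/SH(240°) eclipsed 6.5 → 26.2 kJ/mol.
SH at 300° (staggered): CHO(0°)/SH(300°) gauche 3.2; CHO(0°)/CH2Cl(60°) gauche 4.4; OH(120°)/CH2Cl(60°) gauche 3.1 → 10.7 kJ/mol.
Max at 240° (26.2 kJ/mol), min at 180° (7.0 kJ/mol); barrier = 19.2 kJ/mol.

19.2 kJ/mol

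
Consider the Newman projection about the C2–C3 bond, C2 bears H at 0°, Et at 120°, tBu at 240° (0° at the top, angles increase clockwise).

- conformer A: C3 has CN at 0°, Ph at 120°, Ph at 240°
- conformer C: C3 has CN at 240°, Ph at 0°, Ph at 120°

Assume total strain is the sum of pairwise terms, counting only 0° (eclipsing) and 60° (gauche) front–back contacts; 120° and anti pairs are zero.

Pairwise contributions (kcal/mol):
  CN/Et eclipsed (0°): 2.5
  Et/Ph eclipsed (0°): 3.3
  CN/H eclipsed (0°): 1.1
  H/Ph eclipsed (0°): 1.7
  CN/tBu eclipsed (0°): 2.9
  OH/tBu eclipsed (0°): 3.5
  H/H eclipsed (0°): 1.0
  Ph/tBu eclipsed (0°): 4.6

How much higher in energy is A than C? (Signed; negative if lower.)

+1.1 kcal/mol

A (eclipsed): H(0°)/CN(0°) eclipsed 1.1; Et(120°)/Ph(120°) eclipsed 3.3; tBu(240°)/Ph(240°) eclipsed 4.6 → 9.0 kcal/mol.
C (eclipsed): H(0°)/Ph(0°) eclipsed 1.7; Et(120°)/Ph(120°) eclipsed 3.3; tBu(240°)/CN(240°) eclipsed 2.9 → 7.9 kcal/mol.
E(A) − E(C) = 9.0 − 7.9 = +1.1 kcal/mol.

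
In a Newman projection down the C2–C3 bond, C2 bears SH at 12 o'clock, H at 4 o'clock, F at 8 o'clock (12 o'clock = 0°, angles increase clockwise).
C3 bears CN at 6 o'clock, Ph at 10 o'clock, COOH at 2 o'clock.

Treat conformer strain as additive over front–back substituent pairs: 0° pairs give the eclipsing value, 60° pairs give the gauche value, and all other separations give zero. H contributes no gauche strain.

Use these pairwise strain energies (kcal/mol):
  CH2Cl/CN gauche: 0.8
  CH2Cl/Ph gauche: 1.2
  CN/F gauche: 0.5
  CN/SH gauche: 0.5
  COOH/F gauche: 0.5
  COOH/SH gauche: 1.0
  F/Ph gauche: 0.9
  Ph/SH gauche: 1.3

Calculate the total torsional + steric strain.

3.7 kcal/mol

This conformer (staggered): SH–Ph gauche, SH–COOH gauche, F–CN gauche, F–Ph gauche; 1.3 + 1.0 + 0.5 + 0.9 = 3.7 kcal/mol.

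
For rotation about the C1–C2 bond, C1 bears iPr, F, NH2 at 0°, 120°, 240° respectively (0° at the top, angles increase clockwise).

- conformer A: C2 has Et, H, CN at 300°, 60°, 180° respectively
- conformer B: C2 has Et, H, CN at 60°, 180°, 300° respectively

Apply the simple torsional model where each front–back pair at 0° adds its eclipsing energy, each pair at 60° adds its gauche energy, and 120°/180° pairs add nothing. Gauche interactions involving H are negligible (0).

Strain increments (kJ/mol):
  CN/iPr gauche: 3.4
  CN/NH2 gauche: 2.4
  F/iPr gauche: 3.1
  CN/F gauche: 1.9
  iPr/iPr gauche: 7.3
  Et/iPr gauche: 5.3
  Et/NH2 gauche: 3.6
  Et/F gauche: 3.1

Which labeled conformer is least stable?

A (staggered): iPr–Et gauche, F–CN gauche, NH2–Et gauche, NH2–CN gauche; 5.3 + 1.9 + 3.6 + 2.4 = 13.2 kJ/mol.
B (staggered): iPr–Et gauche, iPr–CN gauche, F–Et gauche, NH2–CN gauche; 5.3 + 3.4 + 3.1 + 2.4 = 14.2 kJ/mol.
B has the highest total (14.2 kJ/mol).

B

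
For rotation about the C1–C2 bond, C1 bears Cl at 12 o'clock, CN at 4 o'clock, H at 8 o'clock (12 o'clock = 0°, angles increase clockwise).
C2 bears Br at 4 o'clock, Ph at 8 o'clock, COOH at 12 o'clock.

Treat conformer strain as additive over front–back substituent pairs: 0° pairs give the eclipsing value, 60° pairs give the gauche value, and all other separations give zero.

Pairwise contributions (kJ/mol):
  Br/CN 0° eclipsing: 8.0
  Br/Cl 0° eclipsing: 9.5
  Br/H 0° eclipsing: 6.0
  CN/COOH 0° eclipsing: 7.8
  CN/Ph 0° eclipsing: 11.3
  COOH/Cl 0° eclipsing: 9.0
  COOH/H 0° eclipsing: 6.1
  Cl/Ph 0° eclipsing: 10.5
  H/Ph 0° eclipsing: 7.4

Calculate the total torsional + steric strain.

24.4 kJ/mol

This conformer (eclipsed): Cl(0°)/COOH(0°) eclipsed 9.0; CN(120°)/Br(120°) eclipsed 8.0; H(240°)/Ph(240°) eclipsed 7.4 → 24.4 kJ/mol.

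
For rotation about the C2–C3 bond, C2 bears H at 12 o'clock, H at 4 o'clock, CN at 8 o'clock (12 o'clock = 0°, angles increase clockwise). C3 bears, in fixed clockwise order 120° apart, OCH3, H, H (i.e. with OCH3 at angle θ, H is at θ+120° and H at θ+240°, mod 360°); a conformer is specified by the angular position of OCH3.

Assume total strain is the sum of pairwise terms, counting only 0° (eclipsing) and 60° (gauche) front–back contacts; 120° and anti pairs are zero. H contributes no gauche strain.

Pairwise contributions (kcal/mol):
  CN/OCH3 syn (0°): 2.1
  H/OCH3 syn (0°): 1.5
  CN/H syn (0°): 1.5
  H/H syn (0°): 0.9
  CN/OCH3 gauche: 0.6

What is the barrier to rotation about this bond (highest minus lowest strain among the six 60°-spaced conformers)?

OCH3 at 0° (eclipsed): H(0°)/OCH3(0°) eclipsed 1.5; H(120°)/H(120°) eclipsed 0.9; CN(240°)/H(240°) eclipsed 1.5 → 3.9 kcal/mol.
OCH3 at 60° (staggered): no non-H gauche contacts → 0.0 kcal/mol.
OCH3 at 120° (eclipsed): H(0°)/H(0°) eclipsed 0.9; H(120°)/OCH3(120°) eclipsed 1.5; CN(240°)/H(240°) eclipsed 1.5 → 3.9 kcal/mol.
OCH3 at 180° (staggered): CN(240°)/OCH3(180°) gauche 0.6 → 0.6 kcal/mol.
OCH3 at 240° (eclipsed): H(0°)/H(0°) eclipsed 0.9; H(120°)/H(120°) eclipsed 0.9; CN(240°)/OCH3(240°) eclipsed 2.1 → 3.9 kcal/mol.
OCH3 at 300° (staggered): CN(240°)/OCH3(300°) gauche 0.6 → 0.6 kcal/mol.
Max at 0° (3.9 kcal/mol), min at 60° (0.0 kcal/mol); barrier = 3.9 kcal/mol.

3.9 kcal/mol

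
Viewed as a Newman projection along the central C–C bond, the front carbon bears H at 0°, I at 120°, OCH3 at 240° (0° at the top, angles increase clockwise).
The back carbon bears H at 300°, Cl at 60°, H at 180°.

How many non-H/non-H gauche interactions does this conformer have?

1

Non-H gauche pairs: I(120°)/Cl(60°) — 1 interaction.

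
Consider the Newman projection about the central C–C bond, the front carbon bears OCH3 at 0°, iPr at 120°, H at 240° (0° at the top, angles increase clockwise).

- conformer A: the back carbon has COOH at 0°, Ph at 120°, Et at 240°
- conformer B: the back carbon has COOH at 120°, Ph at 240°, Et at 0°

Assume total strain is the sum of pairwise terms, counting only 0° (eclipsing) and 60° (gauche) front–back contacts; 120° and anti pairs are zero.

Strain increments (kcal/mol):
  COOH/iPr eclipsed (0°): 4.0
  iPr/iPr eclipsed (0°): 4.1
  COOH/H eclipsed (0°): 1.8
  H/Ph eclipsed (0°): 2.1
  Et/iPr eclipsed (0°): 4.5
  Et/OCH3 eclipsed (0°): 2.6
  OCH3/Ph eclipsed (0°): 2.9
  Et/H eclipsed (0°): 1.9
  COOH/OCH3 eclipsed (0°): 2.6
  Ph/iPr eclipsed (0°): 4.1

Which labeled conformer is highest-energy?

A (eclipsed): OCH3(0°)/COOH(0°) eclipsed 2.6; iPr(120°)/Ph(120°) eclipsed 4.1; H(240°)/Et(240°) eclipsed 1.9 → 8.6 kcal/mol.
B (eclipsed): OCH3(0°)/Et(0°) eclipsed 2.6; iPr(120°)/COOH(120°) eclipsed 4.0; H(240°)/Ph(240°) eclipsed 2.1 → 8.7 kcal/mol.
B has the highest total (8.7 kcal/mol).

B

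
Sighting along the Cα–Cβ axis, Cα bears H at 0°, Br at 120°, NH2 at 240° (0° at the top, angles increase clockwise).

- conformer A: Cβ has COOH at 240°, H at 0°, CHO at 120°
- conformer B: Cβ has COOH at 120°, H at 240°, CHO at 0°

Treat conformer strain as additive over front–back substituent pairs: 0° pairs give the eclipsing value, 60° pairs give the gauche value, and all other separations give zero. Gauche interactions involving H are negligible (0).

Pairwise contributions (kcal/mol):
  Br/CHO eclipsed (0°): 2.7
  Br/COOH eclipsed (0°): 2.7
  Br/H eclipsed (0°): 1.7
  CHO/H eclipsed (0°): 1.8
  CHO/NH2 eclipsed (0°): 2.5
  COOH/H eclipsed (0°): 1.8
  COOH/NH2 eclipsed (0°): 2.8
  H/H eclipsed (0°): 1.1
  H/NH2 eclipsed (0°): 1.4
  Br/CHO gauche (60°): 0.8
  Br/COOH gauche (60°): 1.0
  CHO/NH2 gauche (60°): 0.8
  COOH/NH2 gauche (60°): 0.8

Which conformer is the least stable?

A (eclipsed): H–H eclipsed, Br–CHO eclipsed, NH2–COOH eclipsed; 1.1 + 2.7 + 2.8 = 6.6 kcal/mol.
B (eclipsed): H–CHO eclipsed, Br–COOH eclipsed, NH2–H eclipsed; 1.8 + 2.7 + 1.4 = 5.9 kcal/mol.
A has the highest total (6.6 kcal/mol).

A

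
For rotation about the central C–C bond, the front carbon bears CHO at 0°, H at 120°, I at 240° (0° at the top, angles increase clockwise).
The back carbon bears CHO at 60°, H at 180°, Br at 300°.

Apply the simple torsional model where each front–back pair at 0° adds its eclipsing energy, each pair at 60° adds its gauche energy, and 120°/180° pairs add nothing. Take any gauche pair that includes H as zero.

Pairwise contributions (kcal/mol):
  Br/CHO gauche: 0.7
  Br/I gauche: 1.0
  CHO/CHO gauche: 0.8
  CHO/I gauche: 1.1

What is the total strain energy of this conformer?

2.5 kcal/mol

This conformer (staggered): CHO(0°)/CHO(60°) gauche 0.8; CHO(0°)/Br(300°) gauche 0.7; I(240°)/Br(300°) gauche 1.0 → 2.5 kcal/mol.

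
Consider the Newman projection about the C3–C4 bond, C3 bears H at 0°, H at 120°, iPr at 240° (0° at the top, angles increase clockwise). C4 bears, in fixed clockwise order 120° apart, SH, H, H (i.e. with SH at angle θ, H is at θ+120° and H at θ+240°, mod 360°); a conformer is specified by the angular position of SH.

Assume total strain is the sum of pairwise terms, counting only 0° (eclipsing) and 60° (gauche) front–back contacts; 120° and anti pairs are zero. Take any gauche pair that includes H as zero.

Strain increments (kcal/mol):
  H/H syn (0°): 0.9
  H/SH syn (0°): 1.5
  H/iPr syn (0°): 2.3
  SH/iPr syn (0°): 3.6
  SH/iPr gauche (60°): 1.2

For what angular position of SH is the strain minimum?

60°

SH at 0° (eclipsed): H–SH eclipsed, H–H eclipsed, iPr–H eclipsed; 1.5 + 0.9 + 2.3 = 4.7 kcal/mol.
SH at 60° (staggered): no non-H gauche contacts → 0.0 kcal/mol.
SH at 120° (eclipsed): H–H eclipsed, H–SH eclipsed, iPr–H eclipsed; 0.9 + 1.5 + 2.3 = 4.7 kcal/mol.
SH at 180° (staggered): iPr–SH gauche; 1.2 = 1.2 kcal/mol.
SH at 240° (eclipsed): H–H eclipsed, H–H eclipsed, iPr–SH eclipsed; 0.9 + 0.9 + 3.6 = 5.4 kcal/mol.
SH at 300° (staggered): iPr–SH gauche; 1.2 = 1.2 kcal/mol.
The minimum (0.0 kcal/mol) occurs with SH at 60°.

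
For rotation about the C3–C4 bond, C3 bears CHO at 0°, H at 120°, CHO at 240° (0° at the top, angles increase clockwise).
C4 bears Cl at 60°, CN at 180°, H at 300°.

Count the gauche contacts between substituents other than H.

Non-H gauche pairs: CHO(0°)/Cl(60°); CHO(240°)/CN(180°) — 2 interactions.

2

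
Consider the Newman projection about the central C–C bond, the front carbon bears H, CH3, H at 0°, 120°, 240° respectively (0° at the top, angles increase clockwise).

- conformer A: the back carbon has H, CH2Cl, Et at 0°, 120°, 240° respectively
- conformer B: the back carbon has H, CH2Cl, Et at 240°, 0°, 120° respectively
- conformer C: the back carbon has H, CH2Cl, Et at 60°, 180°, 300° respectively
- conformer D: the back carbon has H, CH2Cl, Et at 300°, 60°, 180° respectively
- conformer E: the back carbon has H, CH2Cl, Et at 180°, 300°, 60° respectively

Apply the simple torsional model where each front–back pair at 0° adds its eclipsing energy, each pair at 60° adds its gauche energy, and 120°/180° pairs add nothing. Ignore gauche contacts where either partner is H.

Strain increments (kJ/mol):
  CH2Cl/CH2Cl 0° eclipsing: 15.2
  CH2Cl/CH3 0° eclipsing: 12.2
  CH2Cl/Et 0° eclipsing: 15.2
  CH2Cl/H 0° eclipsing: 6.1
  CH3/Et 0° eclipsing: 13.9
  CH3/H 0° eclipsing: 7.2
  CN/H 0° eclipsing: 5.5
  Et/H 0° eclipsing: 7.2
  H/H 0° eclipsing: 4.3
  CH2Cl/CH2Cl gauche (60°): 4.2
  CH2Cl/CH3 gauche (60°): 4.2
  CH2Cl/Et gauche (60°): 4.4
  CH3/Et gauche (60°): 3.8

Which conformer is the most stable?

A (eclipsed): H–H eclipsed, CH3–CH2Cl eclipsed, H–Et eclipsed; 4.3 + 12.2 + 7.2 = 23.7 kJ/mol.
B (eclipsed): H–CH2Cl eclipsed, CH3–Et eclipsed, H–H eclipsed; 6.1 + 13.9 + 4.3 = 24.3 kJ/mol.
C (staggered): CH3–CH2Cl gauche; 4.2 = 4.2 kJ/mol.
D (staggered): CH3–CH2Cl gauche, CH3–Et gauche; 4.2 + 3.8 = 8.0 kJ/mol.
E (staggered): CH3–Et gauche; 3.8 = 3.8 kJ/mol.
E has the lowest total (3.8 kJ/mol).

E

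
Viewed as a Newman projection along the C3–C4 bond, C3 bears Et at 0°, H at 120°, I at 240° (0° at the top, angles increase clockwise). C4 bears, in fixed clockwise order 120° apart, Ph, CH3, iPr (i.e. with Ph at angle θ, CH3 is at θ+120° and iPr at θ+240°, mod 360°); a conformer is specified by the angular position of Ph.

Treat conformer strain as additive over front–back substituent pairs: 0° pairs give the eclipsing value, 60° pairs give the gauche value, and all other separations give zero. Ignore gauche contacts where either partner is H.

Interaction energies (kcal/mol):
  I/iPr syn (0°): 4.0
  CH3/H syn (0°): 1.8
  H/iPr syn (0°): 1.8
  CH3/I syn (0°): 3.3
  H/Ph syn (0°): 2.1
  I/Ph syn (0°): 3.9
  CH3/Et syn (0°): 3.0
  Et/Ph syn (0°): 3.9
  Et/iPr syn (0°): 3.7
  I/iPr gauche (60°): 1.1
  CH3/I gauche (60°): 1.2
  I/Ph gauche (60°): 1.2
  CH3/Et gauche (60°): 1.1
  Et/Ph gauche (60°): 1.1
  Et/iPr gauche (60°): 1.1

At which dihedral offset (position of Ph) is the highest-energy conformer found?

0°

Ph at 0° (eclipsed): Et(0°)/Ph(0°) eclipsed 3.9; H(120°)/CH3(120°) eclipsed 1.8; I(240°)/iPr(240°) eclipsed 4.0 → 9.7 kcal/mol.
Ph at 60° (staggered): Et(0°)/Ph(60°) gauche 1.1; Et(0°)/iPr(300°) gauche 1.1; I(240°)/CH3(180°) gauche 1.2; I(240°)/iPr(300°) gauche 1.1 → 4.5 kcal/mol.
Ph at 120° (eclipsed): Et(0°)/iPr(0°) eclipsed 3.7; H(120°)/Ph(120°) eclipsed 2.1; I(240°)/CH3(240°) eclipsed 3.3 → 9.1 kcal/mol.
Ph at 180° (staggered): Et(0°)/CH3(300°) gauche 1.1; Et(0°)/iPr(60°) gauche 1.1; I(240°)/Ph(180°) gauche 1.2; I(240°)/CH3(300°) gauche 1.2 → 4.6 kcal/mol.
Ph at 240° (eclipsed): Et(0°)/CH3(0°) eclipsed 3.0; H(120°)/iPr(120°) eclipsed 1.8; I(240°)/Ph(240°) eclipsed 3.9 → 8.7 kcal/mol.
Ph at 300° (staggered): Et(0°)/Ph(300°) gauche 1.1; Et(0°)/CH3(60°) gauche 1.1; I(240°)/Ph(300°) gauche 1.2; I(240°)/iPr(180°) gauche 1.1 → 4.5 kcal/mol.
The maximum (9.7 kcal/mol) occurs with Ph at 0°.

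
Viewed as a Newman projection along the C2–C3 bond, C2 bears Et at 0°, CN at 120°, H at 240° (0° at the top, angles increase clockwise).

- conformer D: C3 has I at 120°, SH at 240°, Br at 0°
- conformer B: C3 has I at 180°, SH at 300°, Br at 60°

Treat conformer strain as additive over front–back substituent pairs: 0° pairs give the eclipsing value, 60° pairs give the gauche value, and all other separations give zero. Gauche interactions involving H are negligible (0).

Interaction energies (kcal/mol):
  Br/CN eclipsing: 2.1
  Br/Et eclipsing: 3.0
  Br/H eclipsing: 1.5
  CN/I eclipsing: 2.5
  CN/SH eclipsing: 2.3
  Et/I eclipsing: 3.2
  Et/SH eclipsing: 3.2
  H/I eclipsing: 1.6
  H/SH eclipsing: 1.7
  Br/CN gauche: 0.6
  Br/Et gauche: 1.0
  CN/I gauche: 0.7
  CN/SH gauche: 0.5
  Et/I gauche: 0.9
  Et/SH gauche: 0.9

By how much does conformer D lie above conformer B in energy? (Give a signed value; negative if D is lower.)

+4.0 kcal/mol

D (eclipsed): Et(0°)/Br(0°) eclipsed 3.0; CN(120°)/I(120°) eclipsed 2.5; H(240°)/SH(240°) eclipsed 1.7 → 7.2 kcal/mol.
B (staggered): Et(0°)/SH(300°) gauche 0.9; Et(0°)/Br(60°) gauche 1.0; CN(120°)/I(180°) gauche 0.7; CN(120°)/Br(60°) gauche 0.6 → 3.2 kcal/mol.
E(D) − E(B) = 7.2 − 3.2 = +4.0 kcal/mol.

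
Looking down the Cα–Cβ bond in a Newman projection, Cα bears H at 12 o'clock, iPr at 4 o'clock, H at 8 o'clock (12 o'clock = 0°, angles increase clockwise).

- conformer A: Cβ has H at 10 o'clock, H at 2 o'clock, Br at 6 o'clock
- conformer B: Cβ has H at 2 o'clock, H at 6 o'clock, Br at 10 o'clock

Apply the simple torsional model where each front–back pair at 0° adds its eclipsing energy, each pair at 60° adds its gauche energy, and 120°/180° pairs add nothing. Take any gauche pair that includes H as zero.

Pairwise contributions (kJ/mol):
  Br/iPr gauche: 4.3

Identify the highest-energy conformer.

A (staggered): iPr(120°)/Br(180°) gauche 4.3 → 4.3 kJ/mol.
B (staggered): no non-H gauche contacts → 0.0 kJ/mol.
A has the highest total (4.3 kJ/mol).

A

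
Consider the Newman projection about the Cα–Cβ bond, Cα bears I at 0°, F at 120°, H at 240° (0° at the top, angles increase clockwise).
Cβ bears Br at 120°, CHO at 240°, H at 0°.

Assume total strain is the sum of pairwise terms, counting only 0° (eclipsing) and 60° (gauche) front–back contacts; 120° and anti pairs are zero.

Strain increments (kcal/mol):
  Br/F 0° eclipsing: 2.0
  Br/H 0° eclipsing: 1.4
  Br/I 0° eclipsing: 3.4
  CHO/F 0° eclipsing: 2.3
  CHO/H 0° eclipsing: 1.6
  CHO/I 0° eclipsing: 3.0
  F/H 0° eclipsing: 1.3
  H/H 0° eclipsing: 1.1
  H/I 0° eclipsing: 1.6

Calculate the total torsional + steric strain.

This conformer (eclipsed): I(0°)/H(0°) eclipsed 1.6; F(120°)/Br(120°) eclipsed 2.0; H(240°)/CHO(240°) eclipsed 1.6 → 5.2 kcal/mol.

5.2 kcal/mol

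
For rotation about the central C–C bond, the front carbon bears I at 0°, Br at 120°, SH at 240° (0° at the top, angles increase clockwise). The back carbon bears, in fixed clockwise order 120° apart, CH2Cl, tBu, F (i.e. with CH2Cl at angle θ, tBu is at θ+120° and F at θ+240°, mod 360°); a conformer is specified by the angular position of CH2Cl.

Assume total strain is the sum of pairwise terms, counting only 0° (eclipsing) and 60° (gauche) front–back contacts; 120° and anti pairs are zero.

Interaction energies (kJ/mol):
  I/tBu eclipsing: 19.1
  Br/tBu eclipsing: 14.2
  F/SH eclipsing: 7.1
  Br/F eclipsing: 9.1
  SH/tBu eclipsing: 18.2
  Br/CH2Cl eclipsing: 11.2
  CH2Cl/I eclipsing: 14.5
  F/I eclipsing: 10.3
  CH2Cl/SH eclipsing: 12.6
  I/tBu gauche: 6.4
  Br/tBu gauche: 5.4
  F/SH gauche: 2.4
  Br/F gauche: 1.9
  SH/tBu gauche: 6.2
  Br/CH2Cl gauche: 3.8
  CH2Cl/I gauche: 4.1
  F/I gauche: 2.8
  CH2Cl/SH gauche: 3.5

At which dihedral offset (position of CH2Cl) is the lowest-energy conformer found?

CH2Cl at 0° (eclipsed): I–CH2Cl eclipsed, Br–tBu eclipsed, SH–F eclipsed; 14.5 + 14.2 + 7.1 = 35.8 kJ/mol.
CH2Cl at 60° (staggered): I–CH2Cl gauche, I–F gauche, Br–CH2Cl gauche, Br–tBu gauche, SH–tBu gauche, SH–F gauche; 4.1 + 2.8 + 3.8 + 5.4 + 6.2 + 2.4 = 24.7 kJ/mol.
CH2Cl at 120° (eclipsed): I–F eclipsed, Br–CH2Cl eclipsed, SH–tBu eclipsed; 10.3 + 11.2 + 18.2 = 39.7 kJ/mol.
CH2Cl at 180° (staggered): I–tBu gauche, I–F gauche, Br–CH2Cl gauche, Br–F gauche, SH–CH2Cl gauche, SH–tBu gauche; 6.4 + 2.8 + 3.8 + 1.9 + 3.5 + 6.2 = 24.6 kJ/mol.
CH2Cl at 240° (eclipsed): I–tBu eclipsed, Br–F eclipsed, SH–CH2Cl eclipsed; 19.1 + 9.1 + 12.6 = 40.8 kJ/mol.
CH2Cl at 300° (staggered): I–CH2Cl gauche, I–tBu gauche, Br–tBu gauche, Br–F gauche, SH–CH2Cl gauche, SH–F gauche; 4.1 + 6.4 + 5.4 + 1.9 + 3.5 + 2.4 = 23.7 kJ/mol.
The minimum (23.7 kJ/mol) occurs with CH2Cl at 300°.

300°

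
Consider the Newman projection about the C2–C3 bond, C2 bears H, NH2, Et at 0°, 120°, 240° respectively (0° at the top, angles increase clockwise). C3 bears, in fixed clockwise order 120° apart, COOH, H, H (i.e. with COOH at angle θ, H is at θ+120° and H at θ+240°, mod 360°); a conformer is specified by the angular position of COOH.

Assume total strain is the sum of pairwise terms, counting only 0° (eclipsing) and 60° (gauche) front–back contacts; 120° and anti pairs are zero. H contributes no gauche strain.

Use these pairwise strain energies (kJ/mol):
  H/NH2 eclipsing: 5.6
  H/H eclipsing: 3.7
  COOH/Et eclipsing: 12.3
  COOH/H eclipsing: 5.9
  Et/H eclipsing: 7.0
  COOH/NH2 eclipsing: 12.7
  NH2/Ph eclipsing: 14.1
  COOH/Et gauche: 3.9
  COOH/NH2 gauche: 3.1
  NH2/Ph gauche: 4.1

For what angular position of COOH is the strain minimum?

60°

COOH at 0° (eclipsed): H–COOH eclipsed, NH2–H eclipsed, Et–H eclipsed; 5.9 + 5.6 + 7.0 = 18.5 kJ/mol.
COOH at 60° (staggered): NH2–COOH gauche; 3.1 = 3.1 kJ/mol.
COOH at 120° (eclipsed): H–H eclipsed, NH2–COOH eclipsed, Et–H eclipsed; 3.7 + 12.7 + 7.0 = 23.4 kJ/mol.
COOH at 180° (staggered): NH2–COOH gauche, Et–COOH gauche; 3.1 + 3.9 = 7.0 kJ/mol.
COOH at 240° (eclipsed): H–H eclipsed, NH2–H eclipsed, Et–COOH eclipsed; 3.7 + 5.6 + 12.3 = 21.6 kJ/mol.
COOH at 300° (staggered): Et–COOH gauche; 3.9 = 3.9 kJ/mol.
The minimum (3.1 kJ/mol) occurs with COOH at 60°.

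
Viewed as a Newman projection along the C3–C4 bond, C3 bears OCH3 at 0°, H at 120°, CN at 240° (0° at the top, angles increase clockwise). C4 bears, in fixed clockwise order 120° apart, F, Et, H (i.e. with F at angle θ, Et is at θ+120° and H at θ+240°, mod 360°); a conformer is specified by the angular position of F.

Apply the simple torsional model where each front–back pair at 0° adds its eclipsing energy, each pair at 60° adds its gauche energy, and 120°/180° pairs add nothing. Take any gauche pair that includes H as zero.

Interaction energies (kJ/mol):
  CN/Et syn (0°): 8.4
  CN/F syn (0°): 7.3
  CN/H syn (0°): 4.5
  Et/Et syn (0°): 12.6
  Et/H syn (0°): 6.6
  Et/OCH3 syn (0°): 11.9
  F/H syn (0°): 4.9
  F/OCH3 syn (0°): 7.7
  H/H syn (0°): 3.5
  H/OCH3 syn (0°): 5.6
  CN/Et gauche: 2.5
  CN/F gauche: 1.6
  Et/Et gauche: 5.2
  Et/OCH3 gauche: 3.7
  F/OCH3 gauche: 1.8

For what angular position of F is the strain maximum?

240°

F at 0° is eclipsed. OCH3 at 0° is eclipsed with F at 0° (7.7); H at 120° is eclipsed with Et at 120° (6.6); CN at 240° is eclipsed with H at 240° (4.5). Total 18.8 kJ/mol.
F at 60° is staggered. OCH3 at 0° is gauche with F at 60° (1.8); CN at 240° is gauche with Et at 180° (2.5). Total 4.3 kJ/mol.
F at 120° is eclipsed. OCH3 at 0° is eclipsed with H at 0° (5.6); H at 120° is eclipsed with F at 120° (4.9); CN at 240° is eclipsed with Et at 240° (8.4). Total 18.9 kJ/mol.
F at 180° is staggered. OCH3 at 0° is gauche with Et at 300° (3.7); CN at 240° is gauche with F at 180° (1.6); CN at 240° is gauche with Et at 300° (2.5). Total 7.8 kJ/mol.
F at 240° is eclipsed. OCH3 at 0° is eclipsed with Et at 0° (11.9); H at 120° is eclipsed with H at 120° (3.5); CN at 240° is eclipsed with F at 240° (7.3). Total 22.7 kJ/mol.
F at 300° is staggered. OCH3 at 0° is gauche with F at 300° (1.8); OCH3 at 0° is gauche with Et at 60° (3.7); CN at 240° is gauche with F at 300° (1.6). Total 7.1 kJ/mol.
The maximum (22.7 kJ/mol) occurs with F at 240°.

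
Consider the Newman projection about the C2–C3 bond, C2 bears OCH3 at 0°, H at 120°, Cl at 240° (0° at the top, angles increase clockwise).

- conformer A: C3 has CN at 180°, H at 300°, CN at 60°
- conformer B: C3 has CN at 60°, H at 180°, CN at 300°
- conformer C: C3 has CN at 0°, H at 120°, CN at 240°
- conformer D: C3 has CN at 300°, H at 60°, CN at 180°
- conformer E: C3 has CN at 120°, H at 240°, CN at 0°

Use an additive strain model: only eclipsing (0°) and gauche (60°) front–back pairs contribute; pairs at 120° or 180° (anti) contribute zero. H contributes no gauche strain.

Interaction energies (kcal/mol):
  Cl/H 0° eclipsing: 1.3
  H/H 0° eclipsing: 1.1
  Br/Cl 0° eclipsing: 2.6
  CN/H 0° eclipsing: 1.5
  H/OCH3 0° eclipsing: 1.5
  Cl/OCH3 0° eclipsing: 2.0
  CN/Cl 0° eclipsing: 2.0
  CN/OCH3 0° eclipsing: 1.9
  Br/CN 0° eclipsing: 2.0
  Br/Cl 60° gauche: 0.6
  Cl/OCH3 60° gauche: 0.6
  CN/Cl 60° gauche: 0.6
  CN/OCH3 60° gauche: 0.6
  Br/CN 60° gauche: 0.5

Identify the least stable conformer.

A is staggered. OCH3 at 0° is gauche with CN at 60° (0.6); Cl at 240° is gauche with CN at 180° (0.6). Total 1.2 kcal/mol.
B is staggered. OCH3 at 0° is gauche with CN at 60° (0.6); OCH3 at 0° is gauche with CN at 300° (0.6); Cl at 240° is gauche with CN at 300° (0.6). Total 1.8 kcal/mol.
C is eclipsed. OCH3 at 0° is eclipsed with CN at 0° (1.9); H at 120° is eclipsed with H at 120° (1.1); Cl at 240° is eclipsed with CN at 240° (2.0). Total 5.0 kcal/mol.
D is staggered. OCH3 at 0° is gauche with CN at 300° (0.6); Cl at 240° is gauche with CN at 300° (0.6); Cl at 240° is gauche with CN at 180° (0.6). Total 1.8 kcal/mol.
E is eclipsed. OCH3 at 0° is eclipsed with CN at 0° (1.9); H at 120° is eclipsed with CN at 120° (1.5); Cl at 240° is eclipsed with H at 240° (1.3). Total 4.7 kcal/mol.
C has the highest total (5.0 kcal/mol).

C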